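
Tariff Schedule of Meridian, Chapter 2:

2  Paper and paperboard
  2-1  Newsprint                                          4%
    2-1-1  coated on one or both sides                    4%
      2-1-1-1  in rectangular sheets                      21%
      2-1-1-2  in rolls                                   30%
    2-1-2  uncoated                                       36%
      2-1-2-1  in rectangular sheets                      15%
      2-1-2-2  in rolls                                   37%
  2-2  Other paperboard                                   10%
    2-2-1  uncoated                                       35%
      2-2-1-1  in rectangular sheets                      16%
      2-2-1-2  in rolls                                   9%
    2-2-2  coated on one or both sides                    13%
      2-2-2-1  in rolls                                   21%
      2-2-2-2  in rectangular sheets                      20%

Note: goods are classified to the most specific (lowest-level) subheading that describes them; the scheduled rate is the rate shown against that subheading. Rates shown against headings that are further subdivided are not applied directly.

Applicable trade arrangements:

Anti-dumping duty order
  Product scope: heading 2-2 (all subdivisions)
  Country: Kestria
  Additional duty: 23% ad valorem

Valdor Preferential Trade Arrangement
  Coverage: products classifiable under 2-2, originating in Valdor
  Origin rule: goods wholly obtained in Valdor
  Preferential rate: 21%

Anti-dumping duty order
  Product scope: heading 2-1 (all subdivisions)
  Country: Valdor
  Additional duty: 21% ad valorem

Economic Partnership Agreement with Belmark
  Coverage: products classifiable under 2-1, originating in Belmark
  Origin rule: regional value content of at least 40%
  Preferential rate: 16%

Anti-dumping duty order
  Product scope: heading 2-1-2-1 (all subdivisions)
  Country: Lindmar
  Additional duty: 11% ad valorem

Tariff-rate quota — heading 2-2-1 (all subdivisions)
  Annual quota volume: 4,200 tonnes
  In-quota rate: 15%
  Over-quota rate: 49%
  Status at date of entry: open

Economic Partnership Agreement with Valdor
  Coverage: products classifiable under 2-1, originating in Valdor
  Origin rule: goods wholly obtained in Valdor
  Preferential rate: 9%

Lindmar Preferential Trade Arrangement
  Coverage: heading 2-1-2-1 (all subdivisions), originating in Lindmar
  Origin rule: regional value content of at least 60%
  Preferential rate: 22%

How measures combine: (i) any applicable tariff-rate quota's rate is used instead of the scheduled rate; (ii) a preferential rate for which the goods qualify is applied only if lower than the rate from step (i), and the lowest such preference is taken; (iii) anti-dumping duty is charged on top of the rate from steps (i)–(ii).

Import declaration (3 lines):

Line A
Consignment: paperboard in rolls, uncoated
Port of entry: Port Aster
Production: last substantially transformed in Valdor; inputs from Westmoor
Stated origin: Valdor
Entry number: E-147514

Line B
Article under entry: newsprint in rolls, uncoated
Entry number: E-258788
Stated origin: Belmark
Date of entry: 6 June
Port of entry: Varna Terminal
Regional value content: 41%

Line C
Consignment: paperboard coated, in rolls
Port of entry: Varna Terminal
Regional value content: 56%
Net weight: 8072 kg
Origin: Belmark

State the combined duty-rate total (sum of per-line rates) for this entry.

52%

Line A: paperboard → 2-2; uncoated → 2-2-1; in rolls → 2-2-1-2. Scheduled 9%. quota on 2-2-1 open → in-quota 15%; Valdor agreement on 2-2: not wholly obtained; Valdor agreement on 2-1: 2-2-1-2 not covered. → 15%.
Line B: newsprint → 2-1; uncoated → 2-1-2; in rolls → 2-1-2-2. Scheduled 37%. Belmark agreement on 2-1: RVC ≥ 40% → 16% available; preferential 16%. → 16%.
Line C: paperboard → 2-2; coated → 2-2-2; in rolls → 2-2-2-1. Scheduled 21%. Belmark agreement on 2-1: 2-2-2-1 not covered. → 21%.
Sum: 15% + 16% + 21% = 52%.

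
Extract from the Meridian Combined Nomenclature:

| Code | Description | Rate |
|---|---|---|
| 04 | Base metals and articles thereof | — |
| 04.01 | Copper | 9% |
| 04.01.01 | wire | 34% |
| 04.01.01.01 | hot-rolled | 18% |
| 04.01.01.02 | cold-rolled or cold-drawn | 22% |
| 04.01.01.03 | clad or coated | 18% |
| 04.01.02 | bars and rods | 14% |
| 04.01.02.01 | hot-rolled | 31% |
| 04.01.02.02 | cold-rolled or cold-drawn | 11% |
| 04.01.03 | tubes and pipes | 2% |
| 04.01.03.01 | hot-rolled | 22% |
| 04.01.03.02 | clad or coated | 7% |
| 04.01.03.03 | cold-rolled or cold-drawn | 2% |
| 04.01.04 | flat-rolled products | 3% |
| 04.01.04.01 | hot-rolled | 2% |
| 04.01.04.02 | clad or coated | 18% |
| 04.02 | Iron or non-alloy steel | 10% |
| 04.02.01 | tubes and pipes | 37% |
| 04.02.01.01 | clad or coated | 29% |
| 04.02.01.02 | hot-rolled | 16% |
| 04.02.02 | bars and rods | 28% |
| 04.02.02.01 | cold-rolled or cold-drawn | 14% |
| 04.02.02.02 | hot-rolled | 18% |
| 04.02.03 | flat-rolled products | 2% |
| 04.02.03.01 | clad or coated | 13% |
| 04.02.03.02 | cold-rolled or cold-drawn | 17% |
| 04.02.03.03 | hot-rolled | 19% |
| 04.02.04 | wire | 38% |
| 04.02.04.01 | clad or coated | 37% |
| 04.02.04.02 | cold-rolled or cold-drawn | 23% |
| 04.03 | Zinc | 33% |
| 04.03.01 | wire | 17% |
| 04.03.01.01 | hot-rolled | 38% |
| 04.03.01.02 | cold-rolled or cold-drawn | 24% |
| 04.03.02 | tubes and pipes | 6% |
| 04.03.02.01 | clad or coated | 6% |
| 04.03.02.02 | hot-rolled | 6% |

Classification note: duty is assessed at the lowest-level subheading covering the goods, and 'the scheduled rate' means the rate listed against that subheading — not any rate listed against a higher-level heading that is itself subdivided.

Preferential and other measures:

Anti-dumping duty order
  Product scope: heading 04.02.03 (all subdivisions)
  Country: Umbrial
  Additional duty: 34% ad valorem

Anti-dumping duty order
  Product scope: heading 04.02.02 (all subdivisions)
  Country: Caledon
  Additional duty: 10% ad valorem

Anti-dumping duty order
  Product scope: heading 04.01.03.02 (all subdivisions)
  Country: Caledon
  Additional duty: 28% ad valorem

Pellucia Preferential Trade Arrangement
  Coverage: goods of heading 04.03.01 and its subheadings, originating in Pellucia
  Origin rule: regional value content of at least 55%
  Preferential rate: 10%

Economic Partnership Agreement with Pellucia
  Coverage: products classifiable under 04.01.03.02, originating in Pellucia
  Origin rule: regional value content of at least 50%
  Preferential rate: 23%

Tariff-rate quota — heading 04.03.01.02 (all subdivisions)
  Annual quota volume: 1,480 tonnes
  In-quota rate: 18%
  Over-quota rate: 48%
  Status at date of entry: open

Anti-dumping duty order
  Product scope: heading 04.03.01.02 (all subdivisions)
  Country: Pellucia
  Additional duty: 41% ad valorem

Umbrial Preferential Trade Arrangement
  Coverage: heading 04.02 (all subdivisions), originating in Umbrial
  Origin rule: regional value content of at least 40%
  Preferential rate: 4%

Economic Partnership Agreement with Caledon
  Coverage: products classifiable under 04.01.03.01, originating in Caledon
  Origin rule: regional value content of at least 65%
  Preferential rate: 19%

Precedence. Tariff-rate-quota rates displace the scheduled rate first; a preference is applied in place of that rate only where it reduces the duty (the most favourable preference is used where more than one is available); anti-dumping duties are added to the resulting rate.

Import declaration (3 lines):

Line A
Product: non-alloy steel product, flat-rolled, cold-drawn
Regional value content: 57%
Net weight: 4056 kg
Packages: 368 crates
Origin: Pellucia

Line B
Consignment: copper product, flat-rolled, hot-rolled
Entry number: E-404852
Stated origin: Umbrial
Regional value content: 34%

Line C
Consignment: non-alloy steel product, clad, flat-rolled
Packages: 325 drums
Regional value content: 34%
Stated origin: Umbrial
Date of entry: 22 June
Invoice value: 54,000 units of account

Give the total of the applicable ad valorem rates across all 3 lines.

66%

Line A: non-alloy steel → 04.02; flat-rolled → 04.02.03; cold-drawn → 04.02.03.02. Scheduled 17%. Pellucia agreement on 04.03.01: 04.02.03.02 not covered; Pellucia agreement on 04.01.03.02: 04.02.03.02 not covered. → 17%.
Line B: copper → 04.01; flat-rolled → 04.01.04; hot-rolled → 04.01.04.01. Scheduled 2%. Umbrial agreement on 04.02: 04.01.04.01 not covered. → 2%.
Line C: non-alloy steel → 04.02; flat-rolled → 04.02.03; clad → 04.02.03.01. Scheduled 13%. Umbrial agreement on 04.02: RVC < 40%; anti-dumping (Umbrial, 04.02.03): +34%; total 13% + 34% = 47%. → 47%.
Sum: 17% + 2% + 47% = 66%.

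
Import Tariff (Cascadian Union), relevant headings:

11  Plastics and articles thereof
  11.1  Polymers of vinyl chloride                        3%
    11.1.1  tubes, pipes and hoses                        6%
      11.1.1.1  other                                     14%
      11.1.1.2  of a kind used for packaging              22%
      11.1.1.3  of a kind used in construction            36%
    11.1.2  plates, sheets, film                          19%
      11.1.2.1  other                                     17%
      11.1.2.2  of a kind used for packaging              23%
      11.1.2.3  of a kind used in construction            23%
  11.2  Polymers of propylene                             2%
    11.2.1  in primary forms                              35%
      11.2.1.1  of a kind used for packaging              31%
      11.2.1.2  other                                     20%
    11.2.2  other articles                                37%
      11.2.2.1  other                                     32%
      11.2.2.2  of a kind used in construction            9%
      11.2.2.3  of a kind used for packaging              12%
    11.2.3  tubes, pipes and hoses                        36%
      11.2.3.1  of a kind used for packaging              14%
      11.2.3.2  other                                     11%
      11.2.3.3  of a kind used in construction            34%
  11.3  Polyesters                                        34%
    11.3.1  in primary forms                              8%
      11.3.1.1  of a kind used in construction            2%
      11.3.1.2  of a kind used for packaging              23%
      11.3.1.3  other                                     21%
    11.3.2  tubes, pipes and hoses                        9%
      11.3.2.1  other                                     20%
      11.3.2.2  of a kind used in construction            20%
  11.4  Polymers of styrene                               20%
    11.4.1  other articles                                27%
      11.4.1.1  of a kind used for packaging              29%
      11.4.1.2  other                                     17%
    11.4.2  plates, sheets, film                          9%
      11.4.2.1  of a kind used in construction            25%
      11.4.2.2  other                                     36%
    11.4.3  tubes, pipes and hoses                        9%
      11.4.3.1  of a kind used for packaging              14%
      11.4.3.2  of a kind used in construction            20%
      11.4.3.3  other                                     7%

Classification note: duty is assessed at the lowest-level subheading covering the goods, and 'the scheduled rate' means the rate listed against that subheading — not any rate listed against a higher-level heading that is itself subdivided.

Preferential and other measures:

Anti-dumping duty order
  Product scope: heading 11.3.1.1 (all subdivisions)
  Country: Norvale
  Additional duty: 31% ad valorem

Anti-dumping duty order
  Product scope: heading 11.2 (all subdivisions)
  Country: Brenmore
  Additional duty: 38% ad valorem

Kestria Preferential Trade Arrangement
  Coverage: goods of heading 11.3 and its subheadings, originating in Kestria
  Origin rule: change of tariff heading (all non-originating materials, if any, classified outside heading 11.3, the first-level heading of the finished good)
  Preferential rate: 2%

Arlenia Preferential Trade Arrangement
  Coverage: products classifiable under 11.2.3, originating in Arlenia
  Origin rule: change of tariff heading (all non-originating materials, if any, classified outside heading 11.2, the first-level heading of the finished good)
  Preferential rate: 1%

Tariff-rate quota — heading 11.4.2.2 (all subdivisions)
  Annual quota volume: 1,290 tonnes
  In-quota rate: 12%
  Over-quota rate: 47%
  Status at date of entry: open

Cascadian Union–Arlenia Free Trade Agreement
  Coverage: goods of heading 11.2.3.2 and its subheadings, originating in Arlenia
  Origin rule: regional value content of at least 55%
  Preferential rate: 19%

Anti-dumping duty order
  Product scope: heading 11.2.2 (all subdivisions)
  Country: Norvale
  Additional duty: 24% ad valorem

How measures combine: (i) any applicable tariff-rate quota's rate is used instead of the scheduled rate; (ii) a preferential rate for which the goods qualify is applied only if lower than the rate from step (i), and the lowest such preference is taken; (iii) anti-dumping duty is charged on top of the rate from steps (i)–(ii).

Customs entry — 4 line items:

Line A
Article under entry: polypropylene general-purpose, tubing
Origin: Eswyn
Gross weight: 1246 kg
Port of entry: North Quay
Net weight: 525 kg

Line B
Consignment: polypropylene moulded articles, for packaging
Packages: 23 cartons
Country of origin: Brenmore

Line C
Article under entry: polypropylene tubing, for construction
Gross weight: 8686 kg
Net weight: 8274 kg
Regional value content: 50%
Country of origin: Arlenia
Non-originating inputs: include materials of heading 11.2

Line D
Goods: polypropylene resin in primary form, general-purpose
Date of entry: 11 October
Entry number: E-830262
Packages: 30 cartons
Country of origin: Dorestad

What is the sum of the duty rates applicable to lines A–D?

115%

Line A: polypropylene → 11.2; tubing → 11.2.3; general-purpose → 11.2.3.2. Scheduled 11%. No special measure applies. → 11%.
Line B: polypropylene → 11.2; moulded articles → 11.2.2; for packaging → 11.2.2.3. Scheduled 12%. anti-dumping (Brenmore, 11.2): +38%; total 12% + 38% = 50%. → 50%.
Line C: polypropylene → 11.2; tubing → 11.2.3; for construction → 11.2.3.3. Scheduled 34%. Arlenia agreement on 11.2.3: CTH not met; Arlenia agreement on 11.2.3.2: 11.2.3.3 not covered. → 34%.
Line D: polypropylene → 11.2; resin in primary form → 11.2.1; general-purpose → 11.2.1.2. Scheduled 20%. No special measure applies. → 20%.
Sum: 11% + 50% + 34% + 20% = 115%.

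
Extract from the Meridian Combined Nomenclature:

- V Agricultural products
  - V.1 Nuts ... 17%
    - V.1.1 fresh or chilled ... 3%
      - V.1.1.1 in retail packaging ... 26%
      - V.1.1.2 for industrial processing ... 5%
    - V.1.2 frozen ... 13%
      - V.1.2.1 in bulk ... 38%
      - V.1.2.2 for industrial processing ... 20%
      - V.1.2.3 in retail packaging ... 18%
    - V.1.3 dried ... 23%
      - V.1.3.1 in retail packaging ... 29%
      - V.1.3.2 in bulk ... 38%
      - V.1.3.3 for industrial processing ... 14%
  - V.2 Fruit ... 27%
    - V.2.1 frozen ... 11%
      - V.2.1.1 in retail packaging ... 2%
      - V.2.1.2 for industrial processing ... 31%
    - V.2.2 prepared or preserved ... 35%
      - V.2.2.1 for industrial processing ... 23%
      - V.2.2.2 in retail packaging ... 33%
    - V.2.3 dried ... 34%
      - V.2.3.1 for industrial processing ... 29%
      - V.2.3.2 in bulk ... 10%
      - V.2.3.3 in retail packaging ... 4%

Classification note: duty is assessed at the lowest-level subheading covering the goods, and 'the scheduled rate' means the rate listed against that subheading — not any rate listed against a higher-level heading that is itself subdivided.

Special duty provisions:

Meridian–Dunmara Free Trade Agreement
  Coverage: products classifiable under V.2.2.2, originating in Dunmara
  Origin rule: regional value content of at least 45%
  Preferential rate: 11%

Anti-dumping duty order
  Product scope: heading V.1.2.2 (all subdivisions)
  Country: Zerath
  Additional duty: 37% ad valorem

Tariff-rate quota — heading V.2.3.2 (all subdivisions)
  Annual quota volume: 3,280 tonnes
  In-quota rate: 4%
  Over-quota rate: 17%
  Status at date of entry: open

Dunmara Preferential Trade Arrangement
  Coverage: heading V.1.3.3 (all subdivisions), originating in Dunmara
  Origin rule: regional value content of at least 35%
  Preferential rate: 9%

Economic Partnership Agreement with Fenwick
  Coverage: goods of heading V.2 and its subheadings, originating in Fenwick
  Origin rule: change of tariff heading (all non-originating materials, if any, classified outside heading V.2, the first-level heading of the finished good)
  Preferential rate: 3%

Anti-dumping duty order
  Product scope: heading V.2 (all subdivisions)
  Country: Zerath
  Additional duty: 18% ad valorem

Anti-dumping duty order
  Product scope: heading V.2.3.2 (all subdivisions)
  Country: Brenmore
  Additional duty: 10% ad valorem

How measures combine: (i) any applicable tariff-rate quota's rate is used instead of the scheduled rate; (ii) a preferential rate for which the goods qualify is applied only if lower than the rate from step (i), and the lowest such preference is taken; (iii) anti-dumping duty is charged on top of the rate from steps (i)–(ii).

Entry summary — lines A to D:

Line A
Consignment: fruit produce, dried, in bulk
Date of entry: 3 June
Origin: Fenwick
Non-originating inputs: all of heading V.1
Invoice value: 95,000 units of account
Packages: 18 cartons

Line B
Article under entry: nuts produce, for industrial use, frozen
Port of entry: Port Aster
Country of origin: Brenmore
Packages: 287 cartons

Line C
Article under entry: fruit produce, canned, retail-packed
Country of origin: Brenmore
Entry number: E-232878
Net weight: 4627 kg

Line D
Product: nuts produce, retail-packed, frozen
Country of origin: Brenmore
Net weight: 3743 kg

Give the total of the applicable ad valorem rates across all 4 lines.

74%

Line A: fruit → V.2; dried → V.2.3; in bulk → V.2.3.2. Scheduled 10%. quota on V.2.3.2 open → in-quota 4%; Fenwick agreement on V.2: CTH met → 3% available; preferential 3%. → 3%.
Line B: nuts → V.1; frozen → V.1.2; for industrial use → V.1.2.2. Scheduled 20%. No special measure applies. → 20%.
Line C: fruit → V.2; canned → V.2.2; retail-packed → V.2.2.2. Scheduled 33%. No special measure applies. → 33%.
Line D: nuts → V.1; frozen → V.1.2; retail-packed → V.1.2.3. Scheduled 18%. No special measure applies. → 18%.
Sum: 3% + 20% + 33% + 18% = 74%.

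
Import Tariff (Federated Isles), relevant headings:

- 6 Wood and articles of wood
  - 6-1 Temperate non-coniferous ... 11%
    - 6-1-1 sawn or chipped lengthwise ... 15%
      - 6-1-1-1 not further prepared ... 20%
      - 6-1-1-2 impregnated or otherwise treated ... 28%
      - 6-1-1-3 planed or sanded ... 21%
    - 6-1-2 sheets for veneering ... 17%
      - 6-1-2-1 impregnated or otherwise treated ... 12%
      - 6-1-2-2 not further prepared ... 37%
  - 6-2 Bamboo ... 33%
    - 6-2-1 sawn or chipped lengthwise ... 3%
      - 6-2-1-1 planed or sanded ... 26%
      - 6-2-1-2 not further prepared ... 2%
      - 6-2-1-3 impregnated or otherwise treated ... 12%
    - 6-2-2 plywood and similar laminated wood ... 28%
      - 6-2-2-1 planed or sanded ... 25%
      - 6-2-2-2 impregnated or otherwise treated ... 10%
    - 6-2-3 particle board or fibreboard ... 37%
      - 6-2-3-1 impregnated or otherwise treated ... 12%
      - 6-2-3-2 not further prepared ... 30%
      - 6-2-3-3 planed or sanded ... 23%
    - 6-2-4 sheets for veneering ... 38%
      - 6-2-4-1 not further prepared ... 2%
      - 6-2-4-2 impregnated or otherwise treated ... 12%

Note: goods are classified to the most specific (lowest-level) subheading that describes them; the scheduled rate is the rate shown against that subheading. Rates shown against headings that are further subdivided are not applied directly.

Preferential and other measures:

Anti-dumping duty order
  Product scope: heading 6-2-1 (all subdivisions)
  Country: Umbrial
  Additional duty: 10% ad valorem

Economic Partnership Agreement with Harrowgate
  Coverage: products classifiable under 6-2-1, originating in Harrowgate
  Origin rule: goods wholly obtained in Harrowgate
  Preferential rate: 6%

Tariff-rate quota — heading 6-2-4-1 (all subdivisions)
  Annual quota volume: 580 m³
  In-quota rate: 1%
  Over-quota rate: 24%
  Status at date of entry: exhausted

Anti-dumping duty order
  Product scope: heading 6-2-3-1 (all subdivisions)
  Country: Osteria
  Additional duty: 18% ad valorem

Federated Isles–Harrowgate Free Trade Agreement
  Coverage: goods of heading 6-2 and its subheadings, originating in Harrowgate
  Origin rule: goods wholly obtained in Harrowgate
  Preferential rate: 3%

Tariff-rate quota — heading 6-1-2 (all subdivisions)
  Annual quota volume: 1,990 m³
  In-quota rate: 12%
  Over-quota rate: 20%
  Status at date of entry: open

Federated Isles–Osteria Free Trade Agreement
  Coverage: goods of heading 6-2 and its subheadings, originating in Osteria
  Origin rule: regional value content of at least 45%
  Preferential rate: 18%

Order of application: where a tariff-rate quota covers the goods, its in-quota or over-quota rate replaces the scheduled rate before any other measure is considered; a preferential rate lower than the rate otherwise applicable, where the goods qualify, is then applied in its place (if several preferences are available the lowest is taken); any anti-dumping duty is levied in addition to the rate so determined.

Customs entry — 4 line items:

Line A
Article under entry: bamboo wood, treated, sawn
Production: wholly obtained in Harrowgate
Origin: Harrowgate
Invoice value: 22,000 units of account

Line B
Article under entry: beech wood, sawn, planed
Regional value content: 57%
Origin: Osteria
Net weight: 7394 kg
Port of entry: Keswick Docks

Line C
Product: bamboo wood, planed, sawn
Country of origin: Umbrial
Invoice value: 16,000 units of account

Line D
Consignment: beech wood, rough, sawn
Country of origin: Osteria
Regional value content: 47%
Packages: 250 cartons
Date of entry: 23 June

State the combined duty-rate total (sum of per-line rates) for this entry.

80%

Line A: bamboo → 6-2; sawn → 6-2-1; treated → 6-2-1-3. Scheduled 12%. Harrowgate agreement on 6-2-1: wholly obtained → 6% available; Harrowgate agreement on 6-2: wholly obtained → 3% available; preferential 3%. → 3%.
Line B: beech → 6-1; sawn → 6-1-1; planed → 6-1-1-3. Scheduled 21%. Osteria agreement on 6-2: 6-1-1-3 not covered. → 21%.
Line C: bamboo → 6-2; sawn → 6-2-1; planed → 6-2-1-1. Scheduled 26%. anti-dumping (Umbrial, 6-2-1): +10%; total 26% + 10% = 36%. → 36%.
Line D: beech → 6-1; sawn → 6-1-1; rough → 6-1-1-1. Scheduled 20%. Osteria agreement on 6-2: 6-1-1-1 not covered. → 20%.
Sum: 3% + 21% + 36% + 20% = 80%.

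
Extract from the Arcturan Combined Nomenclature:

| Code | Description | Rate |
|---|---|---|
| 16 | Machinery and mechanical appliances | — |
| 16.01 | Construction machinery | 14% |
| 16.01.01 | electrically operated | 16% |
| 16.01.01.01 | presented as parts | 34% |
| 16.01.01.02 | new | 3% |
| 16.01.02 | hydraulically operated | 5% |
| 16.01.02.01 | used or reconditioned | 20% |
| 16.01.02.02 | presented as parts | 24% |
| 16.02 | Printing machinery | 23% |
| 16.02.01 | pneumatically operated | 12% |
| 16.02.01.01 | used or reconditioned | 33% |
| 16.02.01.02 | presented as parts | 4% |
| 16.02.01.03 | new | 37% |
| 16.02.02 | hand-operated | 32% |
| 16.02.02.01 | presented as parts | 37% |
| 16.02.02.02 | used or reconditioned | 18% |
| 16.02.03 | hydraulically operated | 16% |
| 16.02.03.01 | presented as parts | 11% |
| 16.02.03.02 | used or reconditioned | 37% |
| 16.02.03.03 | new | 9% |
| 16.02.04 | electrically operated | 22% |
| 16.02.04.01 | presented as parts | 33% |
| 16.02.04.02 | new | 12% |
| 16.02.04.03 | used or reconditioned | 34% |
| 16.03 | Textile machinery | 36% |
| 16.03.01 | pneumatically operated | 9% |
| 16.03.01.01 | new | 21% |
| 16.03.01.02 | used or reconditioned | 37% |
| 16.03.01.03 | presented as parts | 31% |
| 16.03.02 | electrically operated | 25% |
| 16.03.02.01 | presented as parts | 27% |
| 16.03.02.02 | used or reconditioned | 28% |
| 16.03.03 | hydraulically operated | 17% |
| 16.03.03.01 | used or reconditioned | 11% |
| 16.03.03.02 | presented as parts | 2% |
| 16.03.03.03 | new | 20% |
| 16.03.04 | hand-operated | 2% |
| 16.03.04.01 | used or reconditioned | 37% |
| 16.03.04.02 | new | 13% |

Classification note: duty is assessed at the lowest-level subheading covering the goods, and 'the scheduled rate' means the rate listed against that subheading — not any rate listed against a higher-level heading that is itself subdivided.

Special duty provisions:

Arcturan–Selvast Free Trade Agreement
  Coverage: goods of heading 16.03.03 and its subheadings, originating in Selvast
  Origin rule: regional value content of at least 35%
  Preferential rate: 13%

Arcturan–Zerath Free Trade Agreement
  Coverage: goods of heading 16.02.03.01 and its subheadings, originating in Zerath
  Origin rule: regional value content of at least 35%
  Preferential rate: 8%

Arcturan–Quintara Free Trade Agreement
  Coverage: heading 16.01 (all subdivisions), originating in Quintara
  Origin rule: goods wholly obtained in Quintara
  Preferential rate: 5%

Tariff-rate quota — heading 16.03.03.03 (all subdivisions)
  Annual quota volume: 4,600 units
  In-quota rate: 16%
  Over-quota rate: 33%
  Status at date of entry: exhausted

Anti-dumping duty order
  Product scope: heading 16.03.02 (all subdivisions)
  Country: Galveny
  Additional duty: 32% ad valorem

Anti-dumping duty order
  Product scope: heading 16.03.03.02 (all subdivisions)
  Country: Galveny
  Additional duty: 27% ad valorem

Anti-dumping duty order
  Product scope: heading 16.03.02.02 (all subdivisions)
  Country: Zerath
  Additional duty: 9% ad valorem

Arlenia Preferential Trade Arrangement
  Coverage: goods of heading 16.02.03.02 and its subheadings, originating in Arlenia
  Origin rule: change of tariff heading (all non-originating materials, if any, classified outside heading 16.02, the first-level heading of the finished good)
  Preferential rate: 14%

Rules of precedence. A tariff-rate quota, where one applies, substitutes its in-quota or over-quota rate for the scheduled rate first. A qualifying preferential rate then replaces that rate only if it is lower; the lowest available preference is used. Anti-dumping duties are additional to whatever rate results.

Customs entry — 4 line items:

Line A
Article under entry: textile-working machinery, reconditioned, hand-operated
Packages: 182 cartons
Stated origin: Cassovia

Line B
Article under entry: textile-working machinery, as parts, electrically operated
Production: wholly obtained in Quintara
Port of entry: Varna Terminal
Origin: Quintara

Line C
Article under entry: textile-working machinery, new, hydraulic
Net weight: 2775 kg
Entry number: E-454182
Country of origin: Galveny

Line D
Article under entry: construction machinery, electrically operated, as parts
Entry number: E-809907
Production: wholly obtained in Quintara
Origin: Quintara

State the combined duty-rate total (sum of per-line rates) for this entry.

Line A: textile-working → 16.03; hand-operated → 16.03.04; reconditioned → 16.03.04.01. Scheduled 37%. No special measure applies. → 37%.
Line B: textile-working → 16.03; electrically operated → 16.03.02; as parts → 16.03.02.01. Scheduled 27%. Quintara agreement on 16.01: 16.03.02.01 not covered. → 27%.
Line C: textile-working → 16.03; hydraulic → 16.03.03; new → 16.03.03.03. Scheduled 20%. quota on 16.03.03.03 exhausted → over-quota 33%. → 33%.
Line D: construction → 16.01; electrically operated → 16.01.01; as parts → 16.01.01.01. Scheduled 34%. Quintara agreement on 16.01: wholly obtained → 5% available; preferential 5%. → 5%.
Sum: 37% + 27% + 33% + 5% = 102%.

102%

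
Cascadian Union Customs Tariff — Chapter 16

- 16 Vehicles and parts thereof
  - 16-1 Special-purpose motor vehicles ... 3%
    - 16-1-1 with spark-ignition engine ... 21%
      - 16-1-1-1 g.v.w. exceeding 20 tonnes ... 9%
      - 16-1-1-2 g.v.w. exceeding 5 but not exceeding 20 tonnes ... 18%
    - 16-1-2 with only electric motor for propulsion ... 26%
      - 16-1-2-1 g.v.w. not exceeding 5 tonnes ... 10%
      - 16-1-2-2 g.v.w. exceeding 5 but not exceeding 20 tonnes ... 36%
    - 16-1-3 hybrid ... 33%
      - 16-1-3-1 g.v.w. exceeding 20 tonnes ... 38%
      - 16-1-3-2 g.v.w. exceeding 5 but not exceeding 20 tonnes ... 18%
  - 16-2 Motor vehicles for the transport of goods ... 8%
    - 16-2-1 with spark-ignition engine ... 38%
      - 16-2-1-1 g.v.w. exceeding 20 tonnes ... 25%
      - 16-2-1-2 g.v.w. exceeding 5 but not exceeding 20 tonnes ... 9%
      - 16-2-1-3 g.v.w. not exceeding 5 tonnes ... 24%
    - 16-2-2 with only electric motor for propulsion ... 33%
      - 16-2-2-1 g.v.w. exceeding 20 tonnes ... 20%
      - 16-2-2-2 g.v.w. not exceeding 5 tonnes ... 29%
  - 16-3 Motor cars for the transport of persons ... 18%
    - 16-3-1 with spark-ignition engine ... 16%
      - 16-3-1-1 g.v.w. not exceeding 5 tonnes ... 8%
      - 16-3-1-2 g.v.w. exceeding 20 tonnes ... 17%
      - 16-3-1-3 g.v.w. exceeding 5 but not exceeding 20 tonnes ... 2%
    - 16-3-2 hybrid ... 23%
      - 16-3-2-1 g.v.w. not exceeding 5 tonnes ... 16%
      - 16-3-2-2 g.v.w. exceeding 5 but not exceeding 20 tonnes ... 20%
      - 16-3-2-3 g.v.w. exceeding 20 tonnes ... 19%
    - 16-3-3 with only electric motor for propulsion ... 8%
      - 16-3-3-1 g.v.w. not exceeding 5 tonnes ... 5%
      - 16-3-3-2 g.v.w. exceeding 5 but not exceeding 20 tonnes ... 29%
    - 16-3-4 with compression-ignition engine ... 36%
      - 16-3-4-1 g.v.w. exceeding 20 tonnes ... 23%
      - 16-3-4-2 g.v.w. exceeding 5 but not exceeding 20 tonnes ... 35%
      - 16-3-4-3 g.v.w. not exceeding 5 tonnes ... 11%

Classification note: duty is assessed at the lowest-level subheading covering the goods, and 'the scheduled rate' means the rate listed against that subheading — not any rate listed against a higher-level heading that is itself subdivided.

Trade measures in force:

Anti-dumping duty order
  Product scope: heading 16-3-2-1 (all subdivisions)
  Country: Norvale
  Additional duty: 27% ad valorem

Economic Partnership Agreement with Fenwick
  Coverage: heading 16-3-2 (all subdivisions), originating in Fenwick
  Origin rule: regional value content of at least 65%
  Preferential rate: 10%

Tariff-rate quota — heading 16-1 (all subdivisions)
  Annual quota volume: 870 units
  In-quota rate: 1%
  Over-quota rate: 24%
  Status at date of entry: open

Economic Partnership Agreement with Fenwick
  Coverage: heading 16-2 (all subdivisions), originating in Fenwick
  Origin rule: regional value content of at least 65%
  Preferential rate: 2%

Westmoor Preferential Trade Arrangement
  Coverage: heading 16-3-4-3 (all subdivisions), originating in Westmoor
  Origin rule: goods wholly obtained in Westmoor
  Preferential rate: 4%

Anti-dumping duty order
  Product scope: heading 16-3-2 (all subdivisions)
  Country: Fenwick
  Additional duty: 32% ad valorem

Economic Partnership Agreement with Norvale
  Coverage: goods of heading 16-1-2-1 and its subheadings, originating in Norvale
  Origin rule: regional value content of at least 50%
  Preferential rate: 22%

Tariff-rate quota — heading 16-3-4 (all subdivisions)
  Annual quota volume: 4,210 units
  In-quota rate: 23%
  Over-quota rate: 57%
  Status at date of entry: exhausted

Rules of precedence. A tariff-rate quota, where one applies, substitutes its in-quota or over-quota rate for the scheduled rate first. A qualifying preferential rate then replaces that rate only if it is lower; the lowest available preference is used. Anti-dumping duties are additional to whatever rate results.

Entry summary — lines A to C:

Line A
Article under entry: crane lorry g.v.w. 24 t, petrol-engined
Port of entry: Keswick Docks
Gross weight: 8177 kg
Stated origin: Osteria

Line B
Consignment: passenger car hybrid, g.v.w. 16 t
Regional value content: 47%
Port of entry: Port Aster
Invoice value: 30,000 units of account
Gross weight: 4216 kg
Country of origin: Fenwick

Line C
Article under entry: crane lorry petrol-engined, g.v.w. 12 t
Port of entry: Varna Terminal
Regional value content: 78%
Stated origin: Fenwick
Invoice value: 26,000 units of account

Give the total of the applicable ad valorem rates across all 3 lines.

Line A: crane lorry → 16-1; petrol-engined → 16-1-1; g.v.w. 24 t → 16-1-1-1. Scheduled 9%. quota on 16-1 open → in-quota 1%. → 1%.
Line B: passenger car → 16-3; hybrid → 16-3-2; g.v.w. 16 t → 16-3-2-2. Scheduled 20%. Fenwick agreement on 16-3-2: RVC < 65%; Fenwick agreement on 16-2: 16-3-2-2 not covered; anti-dumping (Fenwick, 16-3-2): +32%; total 20% + 32% = 52%. → 52%.
Line C: crane lorry → 16-1; petrol-engined → 16-1-1; g.v.w. 12 t → 16-1-1-2. Scheduled 18%. quota on 16-1 open → in-quota 1%; Fenwick agreement on 16-3-2: 16-1-1-2 not covered; Fenwick agreement on 16-2: 16-1-1-2 not covered. → 1%.
Sum: 1% + 52% + 1% = 54%.

54%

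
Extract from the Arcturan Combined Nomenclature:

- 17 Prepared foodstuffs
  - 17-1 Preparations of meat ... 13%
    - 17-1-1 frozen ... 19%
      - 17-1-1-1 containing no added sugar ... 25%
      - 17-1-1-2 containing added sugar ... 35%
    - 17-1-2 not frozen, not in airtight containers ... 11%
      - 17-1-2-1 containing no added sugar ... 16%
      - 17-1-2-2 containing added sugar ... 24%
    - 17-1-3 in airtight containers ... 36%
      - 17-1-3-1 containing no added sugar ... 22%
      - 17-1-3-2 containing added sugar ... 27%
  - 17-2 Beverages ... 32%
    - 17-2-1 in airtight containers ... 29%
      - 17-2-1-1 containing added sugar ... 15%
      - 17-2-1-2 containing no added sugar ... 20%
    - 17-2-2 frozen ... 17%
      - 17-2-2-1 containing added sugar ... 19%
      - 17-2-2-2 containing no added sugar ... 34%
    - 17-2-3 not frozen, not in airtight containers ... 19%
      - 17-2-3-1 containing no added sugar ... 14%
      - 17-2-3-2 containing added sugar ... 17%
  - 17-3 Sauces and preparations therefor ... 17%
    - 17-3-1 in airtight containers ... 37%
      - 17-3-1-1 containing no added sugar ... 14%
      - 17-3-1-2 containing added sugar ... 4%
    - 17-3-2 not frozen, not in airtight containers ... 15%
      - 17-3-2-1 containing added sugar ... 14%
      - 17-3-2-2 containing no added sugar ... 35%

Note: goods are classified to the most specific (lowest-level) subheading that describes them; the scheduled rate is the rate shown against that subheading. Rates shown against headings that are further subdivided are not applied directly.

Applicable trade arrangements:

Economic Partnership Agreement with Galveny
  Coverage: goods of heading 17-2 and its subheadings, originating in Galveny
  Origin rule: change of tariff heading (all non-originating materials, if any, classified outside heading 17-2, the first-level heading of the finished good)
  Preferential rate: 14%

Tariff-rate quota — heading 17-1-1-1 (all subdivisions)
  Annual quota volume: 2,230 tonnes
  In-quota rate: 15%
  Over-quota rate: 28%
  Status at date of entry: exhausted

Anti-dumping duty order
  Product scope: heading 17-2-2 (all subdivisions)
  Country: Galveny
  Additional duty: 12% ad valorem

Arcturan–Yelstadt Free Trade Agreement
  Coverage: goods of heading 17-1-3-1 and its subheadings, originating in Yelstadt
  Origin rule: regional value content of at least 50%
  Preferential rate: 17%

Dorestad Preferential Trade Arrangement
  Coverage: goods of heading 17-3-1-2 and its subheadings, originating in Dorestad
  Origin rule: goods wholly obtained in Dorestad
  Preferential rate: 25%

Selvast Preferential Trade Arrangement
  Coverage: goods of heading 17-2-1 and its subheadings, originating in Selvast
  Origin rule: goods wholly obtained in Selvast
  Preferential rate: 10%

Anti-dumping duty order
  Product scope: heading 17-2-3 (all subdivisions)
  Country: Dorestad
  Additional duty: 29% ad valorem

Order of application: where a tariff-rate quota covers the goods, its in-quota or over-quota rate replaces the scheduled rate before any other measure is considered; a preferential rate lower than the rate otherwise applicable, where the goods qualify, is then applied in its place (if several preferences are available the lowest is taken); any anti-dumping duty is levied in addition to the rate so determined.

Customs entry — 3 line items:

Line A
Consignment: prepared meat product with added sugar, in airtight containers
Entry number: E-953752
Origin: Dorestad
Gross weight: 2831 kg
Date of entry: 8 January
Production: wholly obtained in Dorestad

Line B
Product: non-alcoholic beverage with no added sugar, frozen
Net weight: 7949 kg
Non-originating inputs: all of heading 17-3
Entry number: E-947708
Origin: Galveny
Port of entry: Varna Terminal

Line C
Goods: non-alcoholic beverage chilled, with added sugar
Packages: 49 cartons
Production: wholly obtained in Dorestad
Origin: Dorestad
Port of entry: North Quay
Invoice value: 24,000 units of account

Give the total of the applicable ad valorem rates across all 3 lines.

99%

Line A: prepared meat product → 17-1; in airtight containers → 17-1-3; with added sugar → 17-1-3-2. Scheduled 27%. Dorestad agreement on 17-3-1-2: 17-1-3-2 not covered. → 27%.
Line B: non-alcoholic beverage → 17-2; frozen → 17-2-2; with no added sugar → 17-2-2-2. Scheduled 34%. Galveny agreement on 17-2: CTH met → 14% available; preferential 14%; anti-dumping (Galveny, 17-2-2): +12%; total 14% + 12% = 26%. → 26%.
Line C: non-alcoholic beverage → 17-2; chilled → 17-2-3; with added sugar → 17-2-3-2. Scheduled 17%. Dorestad agreement on 17-3-1-2: 17-2-3-2 not covered; anti-dumping (Dorestad, 17-2-3): +29%; total 17% + 29% = 46%. → 46%.
Sum: 27% + 26% + 46% = 99%.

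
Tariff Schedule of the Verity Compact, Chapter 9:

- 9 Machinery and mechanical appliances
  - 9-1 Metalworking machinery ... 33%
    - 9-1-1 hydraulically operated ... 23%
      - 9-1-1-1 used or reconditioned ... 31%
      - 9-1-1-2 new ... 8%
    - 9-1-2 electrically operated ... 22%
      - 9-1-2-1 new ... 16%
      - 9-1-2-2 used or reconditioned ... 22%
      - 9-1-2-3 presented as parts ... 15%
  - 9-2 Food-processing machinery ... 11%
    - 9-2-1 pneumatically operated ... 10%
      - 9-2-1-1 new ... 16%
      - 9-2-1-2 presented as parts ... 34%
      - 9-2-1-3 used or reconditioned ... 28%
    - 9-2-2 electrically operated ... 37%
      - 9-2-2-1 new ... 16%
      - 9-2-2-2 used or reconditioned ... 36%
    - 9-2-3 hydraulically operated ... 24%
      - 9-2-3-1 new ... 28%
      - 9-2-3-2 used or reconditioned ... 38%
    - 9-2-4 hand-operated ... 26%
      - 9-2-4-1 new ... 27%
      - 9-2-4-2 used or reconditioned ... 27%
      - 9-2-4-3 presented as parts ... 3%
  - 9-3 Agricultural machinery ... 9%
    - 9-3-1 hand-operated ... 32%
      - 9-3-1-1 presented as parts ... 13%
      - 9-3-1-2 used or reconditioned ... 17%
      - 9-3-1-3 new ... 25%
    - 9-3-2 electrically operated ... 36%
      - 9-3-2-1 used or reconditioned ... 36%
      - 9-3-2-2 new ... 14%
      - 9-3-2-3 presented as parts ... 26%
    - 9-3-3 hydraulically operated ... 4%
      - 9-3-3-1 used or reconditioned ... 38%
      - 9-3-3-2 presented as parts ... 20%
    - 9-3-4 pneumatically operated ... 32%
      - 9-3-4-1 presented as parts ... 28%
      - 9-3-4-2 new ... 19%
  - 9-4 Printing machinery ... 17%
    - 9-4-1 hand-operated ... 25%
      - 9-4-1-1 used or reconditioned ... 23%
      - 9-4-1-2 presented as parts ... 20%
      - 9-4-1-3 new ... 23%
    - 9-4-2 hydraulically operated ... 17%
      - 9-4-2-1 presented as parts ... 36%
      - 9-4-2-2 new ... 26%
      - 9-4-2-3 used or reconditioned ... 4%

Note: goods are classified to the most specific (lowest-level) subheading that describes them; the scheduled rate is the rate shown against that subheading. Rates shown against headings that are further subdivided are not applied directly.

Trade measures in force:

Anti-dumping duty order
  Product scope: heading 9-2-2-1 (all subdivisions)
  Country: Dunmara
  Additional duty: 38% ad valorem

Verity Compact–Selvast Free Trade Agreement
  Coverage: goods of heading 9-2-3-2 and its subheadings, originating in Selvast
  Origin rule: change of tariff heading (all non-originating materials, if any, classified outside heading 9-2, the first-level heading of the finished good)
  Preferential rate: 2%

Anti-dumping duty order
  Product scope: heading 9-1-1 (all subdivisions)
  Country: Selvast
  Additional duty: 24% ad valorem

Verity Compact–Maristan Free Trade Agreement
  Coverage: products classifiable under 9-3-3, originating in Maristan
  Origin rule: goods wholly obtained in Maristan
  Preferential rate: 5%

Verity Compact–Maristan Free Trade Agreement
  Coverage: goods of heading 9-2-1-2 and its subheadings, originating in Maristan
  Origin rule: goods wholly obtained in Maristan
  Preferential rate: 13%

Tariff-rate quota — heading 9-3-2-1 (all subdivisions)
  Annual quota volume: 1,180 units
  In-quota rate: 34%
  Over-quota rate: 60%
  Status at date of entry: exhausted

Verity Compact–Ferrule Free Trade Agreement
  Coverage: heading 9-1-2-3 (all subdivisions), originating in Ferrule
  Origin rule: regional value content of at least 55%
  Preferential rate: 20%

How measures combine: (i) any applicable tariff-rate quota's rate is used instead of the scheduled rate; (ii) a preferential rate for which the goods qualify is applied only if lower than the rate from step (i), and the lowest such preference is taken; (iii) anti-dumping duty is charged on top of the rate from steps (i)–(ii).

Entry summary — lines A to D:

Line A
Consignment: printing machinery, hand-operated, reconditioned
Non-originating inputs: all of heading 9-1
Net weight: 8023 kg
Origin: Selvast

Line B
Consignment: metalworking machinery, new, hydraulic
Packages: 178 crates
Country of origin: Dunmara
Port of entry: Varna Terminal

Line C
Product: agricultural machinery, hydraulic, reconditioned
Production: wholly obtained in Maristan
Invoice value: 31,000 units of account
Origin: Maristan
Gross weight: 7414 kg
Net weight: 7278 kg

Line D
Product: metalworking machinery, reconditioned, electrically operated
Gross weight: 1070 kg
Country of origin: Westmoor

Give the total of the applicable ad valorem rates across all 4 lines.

58%

Line A: printing → 9-4; hand-operated → 9-4-1; reconditioned → 9-4-1-1. Scheduled 23%. Selvast agreement on 9-2-3-2: 9-4-1-1 not covered. → 23%.
Line B: metalworking → 9-1; hydraulic → 9-1-1; new → 9-1-1-2. Scheduled 8%. No special measure applies. → 8%.
Line C: agricultural → 9-3; hydraulic → 9-3-3; reconditioned → 9-3-3-1. Scheduled 38%. Maristan agreement on 9-3-3: wholly obtained → 5% available; Maristan agreement on 9-2-1-2: 9-3-3-1 not covered; preferential 5%. → 5%.
Line D: metalworking → 9-1; electrically operated → 9-1-2; reconditioned → 9-1-2-2. Scheduled 22%. No special measure applies. → 22%.
Sum: 23% + 8% + 5% + 22% = 58%.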